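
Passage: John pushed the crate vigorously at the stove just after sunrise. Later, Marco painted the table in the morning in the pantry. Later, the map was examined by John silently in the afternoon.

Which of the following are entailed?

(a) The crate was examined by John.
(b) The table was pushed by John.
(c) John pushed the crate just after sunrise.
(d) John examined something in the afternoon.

(a) Not entailed — John examined the map, not the crate; the crate belongs to the pushing event.
(b) Not entailed — John pushed the crate, not the table; the table belongs to the painting event.
(c) Entailed — dropping 'vigorously', 'at the stove' leaves a sub-description the original still satisfies.
(d) Entailed — the original entails any weakening of itself; this just drops 'silently' and generalizes the patient.

(c), (d)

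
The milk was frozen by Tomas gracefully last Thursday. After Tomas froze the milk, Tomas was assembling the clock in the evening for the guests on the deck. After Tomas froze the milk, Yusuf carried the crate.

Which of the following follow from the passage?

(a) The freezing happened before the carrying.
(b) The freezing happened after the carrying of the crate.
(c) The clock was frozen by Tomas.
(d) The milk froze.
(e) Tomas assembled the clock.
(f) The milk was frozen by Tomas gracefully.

(a), (d), (f)

(a) Entailed — the narrative places the freezing before the carrying.
(b) Not entailed — the narrative places the freezing before the carrying, not after.
(c) Not entailed — Tomas froze the milk, not the clock; the clock belongs to the assembling event.
(d) Entailed — 'Tomas froze the milk' is causative; it entails the inchoative 'the milk froze'.
(e) Not entailed — 'was assembling' is progressive on an accomplishment; it does not entail the completed 'assembled'.
(f) Entailed — the original entails any weakening of itself; this just drops 'last Thursday'.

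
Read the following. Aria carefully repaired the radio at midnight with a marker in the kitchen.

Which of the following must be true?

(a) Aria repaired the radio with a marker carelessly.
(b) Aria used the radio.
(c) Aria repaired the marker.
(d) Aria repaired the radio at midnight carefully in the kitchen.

(d)

(a) Not entailed — 'carelessly' adds a manner not in (and inconsistent with) the original.
(b) Not entailed — the radio is the patient, not an instrument — Aria used a marker.
(c) Not entailed — the marker is the instrument, not what was repaired.
(d) Entailed — every conjunct here is already in the original repairing event.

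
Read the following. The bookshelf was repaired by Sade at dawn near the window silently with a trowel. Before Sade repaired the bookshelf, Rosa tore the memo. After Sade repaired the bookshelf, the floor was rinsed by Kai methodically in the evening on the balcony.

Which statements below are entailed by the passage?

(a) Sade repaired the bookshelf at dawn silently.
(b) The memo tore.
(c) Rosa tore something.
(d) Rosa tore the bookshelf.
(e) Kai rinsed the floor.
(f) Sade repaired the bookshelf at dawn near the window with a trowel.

(a) Entailed — the original entails any weakening of itself; this just drops 'near the window', 'with a trowel'.
(b) Entailed — 'Rosa tore the memo' is causative; it entails the inchoative 'the memo tore'.
(c) Entailed — the original entails any weakening of itself; this just generalizes the patient.
(d) Not entailed — Rosa tore the memo, not the bookshelf; the bookshelf belongs to the repairing event.
(e) Entailed — dropping 'methodically', 'in the evening', 'on the balcony' leaves a sub-description the original still satisfies.
(f) Entailed — dropping 'silently' leaves a sub-description the original still satisfies.

(a), (b), (c), (e), (f)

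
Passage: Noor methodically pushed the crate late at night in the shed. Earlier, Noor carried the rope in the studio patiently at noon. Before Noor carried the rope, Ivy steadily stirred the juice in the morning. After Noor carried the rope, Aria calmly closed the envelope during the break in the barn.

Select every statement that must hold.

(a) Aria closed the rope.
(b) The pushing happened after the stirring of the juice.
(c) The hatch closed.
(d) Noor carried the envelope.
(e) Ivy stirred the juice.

(a) Not entailed — Aria closed the envelope, not the rope; the rope belongs to the carrying event.
(b) Entailed — the narrative places the stirring before the pushing.
(c) Not entailed — the envelope is what closed, not the hatch.
(d) Not entailed — Noor carried the rope, not the envelope; the envelope belongs to the closing event.
(e) Entailed — the original entails any weakening of itself; this just drops 'in the morning', 'steadily'.

(b), (e)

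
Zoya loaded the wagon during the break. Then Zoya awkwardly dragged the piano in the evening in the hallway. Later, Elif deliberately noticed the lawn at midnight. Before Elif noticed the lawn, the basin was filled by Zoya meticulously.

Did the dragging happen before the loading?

no

The narrative orders the loading before the dragging.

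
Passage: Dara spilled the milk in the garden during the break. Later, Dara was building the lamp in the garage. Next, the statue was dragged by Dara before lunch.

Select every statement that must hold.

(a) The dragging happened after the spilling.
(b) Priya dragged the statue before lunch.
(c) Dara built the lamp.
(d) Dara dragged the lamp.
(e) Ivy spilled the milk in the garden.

(a)

(a) Entailed — the narrative places the spilling before the dragging.
(b) Not entailed — the passage has Dara dragging the statue, not Priya.
(c) Not entailed — 'was building' is progressive on an accomplishment; it does not entail the completed 'built'.
(d) Not entailed — Dara dragged the statue, not the lamp; the lamp belongs to the building event.
(e) Not entailed — the passage has Dara spilling the milk, not Ivy.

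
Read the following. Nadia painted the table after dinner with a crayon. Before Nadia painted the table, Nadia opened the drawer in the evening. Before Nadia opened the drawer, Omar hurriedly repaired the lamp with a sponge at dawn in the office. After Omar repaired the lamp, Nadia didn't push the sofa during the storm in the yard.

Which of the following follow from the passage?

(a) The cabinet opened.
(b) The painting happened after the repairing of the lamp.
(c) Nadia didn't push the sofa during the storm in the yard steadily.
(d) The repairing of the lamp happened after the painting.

(a) Not entailed — the drawer is what opened, not the cabinet.
(b) Entailed — the narrative places the repairing before the painting.
(c) Entailed — under negation, adding a further restriction is entailed: if no such pushing event occurred, none occurred steadily either.
(d) Not entailed — the narrative places the repairing before the painting, not after.

(b), (c)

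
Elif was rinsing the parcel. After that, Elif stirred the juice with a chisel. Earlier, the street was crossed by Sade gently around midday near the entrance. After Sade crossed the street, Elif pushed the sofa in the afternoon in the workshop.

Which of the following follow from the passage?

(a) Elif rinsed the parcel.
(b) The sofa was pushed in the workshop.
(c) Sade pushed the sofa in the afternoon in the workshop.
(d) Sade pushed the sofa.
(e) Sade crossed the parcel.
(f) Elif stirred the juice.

(a), (b), (f)

(a) Entailed — 'rinse' is an activity; 'was rinsing' entails that some rinsing happened, so 'rinsed' holds.
(b) Entailed — dropping 'in the afternoon' and generalizing the agent leaves a sub-description the original still satisfies.
(c) Not entailed — the passage has Elif pushing the sofa, not Sade.
(d) Not entailed — the passage has Elif pushing the sofa, not Sade.
(e) Not entailed — Sade crossed the street, not the parcel; the parcel belongs to the rinsing event.
(f) Entailed — the original entails any weakening of itself; this just drops 'with a chisel'.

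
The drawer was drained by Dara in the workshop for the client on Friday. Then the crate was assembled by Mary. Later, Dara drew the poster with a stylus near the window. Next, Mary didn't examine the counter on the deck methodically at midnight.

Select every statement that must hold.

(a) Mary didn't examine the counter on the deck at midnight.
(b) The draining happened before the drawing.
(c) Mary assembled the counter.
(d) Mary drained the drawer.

(b)

(a) Not entailed — dropping 'methodically' under negation is not valid — the original leaves open that Mary examined the counter some other way.
(b) Entailed — the narrative places the draining before the drawing.
(c) Not entailed — Mary assembled the crate, not the counter; the counter belongs to the examining event.
(d) Not entailed — the passage has Dara draining the drawer, not Mary.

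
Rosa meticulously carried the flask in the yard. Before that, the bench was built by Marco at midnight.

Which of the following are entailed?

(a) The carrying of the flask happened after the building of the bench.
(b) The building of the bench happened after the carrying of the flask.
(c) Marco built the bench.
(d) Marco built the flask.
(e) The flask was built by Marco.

(a), (c)

(a) Entailed — the narrative places the building before the carrying.
(b) Not entailed — the narrative places the building before the carrying, not after.
(c) Entailed — dropping 'at midnight' leaves a sub-description the original still satisfies.
(d) Not entailed — Marco built the bench, not the flask; the flask belongs to the carrying event.
(e) Not entailed — Marco built the bench, not the flask; the flask belongs to the carrying event.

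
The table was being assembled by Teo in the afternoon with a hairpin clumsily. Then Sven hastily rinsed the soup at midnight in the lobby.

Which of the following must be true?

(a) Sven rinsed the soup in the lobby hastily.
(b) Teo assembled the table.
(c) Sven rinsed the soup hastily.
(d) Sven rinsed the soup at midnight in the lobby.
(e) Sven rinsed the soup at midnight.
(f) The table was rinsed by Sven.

(a) Entailed — this follows by dropping conjuncts from the rinsing event's description.
(b) Not entailed — 'was assembling' is progressive on an accomplishment; it does not entail the completed 'assembled'.
(c) Entailed — the original entails any weakening of itself; this just drops 'in the lobby', 'at midnight'.
(d) Entailed — every conjunct here is already in the original rinsing event.
(e) Entailed — every conjunct here is already in the original rinsing event.
(f) Not entailed — Sven rinsed the soup, not the table; the table belongs to the assembling event.

(a), (c), (d), (e)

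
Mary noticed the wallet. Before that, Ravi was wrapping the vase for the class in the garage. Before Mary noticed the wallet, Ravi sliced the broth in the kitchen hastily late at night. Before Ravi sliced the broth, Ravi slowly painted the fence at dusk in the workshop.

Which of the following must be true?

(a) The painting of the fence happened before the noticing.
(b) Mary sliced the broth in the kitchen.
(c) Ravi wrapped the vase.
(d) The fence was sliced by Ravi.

(a)

(a) Entailed — the narrative places the painting before the noticing.
(b) Not entailed — the passage has Ravi slicing the broth, not Mary.
(c) Not entailed — 'was wrapping' is progressive on an accomplishment; it does not entail the completed 'wrapped'.
(d) Not entailed — Ravi sliced the broth, not the fence; the fence belongs to the painting event.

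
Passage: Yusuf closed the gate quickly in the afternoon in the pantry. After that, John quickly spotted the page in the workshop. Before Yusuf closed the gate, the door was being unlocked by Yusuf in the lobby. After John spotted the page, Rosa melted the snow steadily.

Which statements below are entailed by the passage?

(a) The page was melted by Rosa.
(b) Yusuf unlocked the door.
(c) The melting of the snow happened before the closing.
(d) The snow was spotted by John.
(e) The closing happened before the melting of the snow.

(a) Not entailed — Rosa melted the snow, not the page; the page belongs to the spotting event.
(b) Not entailed — 'was unlocking' is progressive on an accomplishment; it does not entail the completed 'unlocked'.
(c) Not entailed — the narrative places the closing before the melting, not after.
(d) Not entailed — John spotted the page, not the snow; the snow belongs to the melting event.
(e) Entailed — the narrative places the closing before the melting.

(e)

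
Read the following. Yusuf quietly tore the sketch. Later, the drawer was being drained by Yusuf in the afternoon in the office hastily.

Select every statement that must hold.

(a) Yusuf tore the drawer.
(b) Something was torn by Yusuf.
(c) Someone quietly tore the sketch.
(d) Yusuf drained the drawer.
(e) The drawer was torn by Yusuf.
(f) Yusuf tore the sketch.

(a) Not entailed — Yusuf tore the sketch, not the drawer; the drawer belongs to the draining event.
(b) Entailed — dropping 'quietly' and generalizing the patient leaves a sub-description the original still satisfies.
(c) Entailed — every conjunct here is already in the original tearing event.
(d) Not entailed — 'was draining' is progressive on an accomplishment; it does not entail the completed 'drained'.
(e) Not entailed — Yusuf tore the sketch, not the drawer; the drawer belongs to the draining event.
(f) Entailed — dropping 'quietly' leaves a sub-description the original still satisfies.

(b), (c), (f)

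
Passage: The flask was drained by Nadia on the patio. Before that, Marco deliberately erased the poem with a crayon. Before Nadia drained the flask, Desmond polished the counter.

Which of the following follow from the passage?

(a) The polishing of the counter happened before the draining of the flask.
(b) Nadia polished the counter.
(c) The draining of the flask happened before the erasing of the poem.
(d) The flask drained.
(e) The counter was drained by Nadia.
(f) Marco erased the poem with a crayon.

(a) Entailed — the narrative places the polishing before the draining.
(b) Not entailed — the passage has Desmond polishing the counter, not Nadia.
(c) Not entailed — the narrative places the erasing before the draining, not after.
(d) Entailed — 'Nadia drained the flask' is causative; it entails the inchoative 'the flask drained'.
(e) Not entailed — Nadia drained the flask, not the counter; the counter belongs to the polishing event.
(f) Entailed — the original entails any weakening of itself; this just drops 'deliberately'.

(a), (d), (f)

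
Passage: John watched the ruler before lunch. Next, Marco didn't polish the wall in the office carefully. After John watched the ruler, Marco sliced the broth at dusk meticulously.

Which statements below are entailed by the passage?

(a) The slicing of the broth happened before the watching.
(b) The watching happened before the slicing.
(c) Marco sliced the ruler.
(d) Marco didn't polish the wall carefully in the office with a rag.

(a) Not entailed — the narrative places the watching before the slicing, not after.
(b) Entailed — the narrative places the watching before the slicing.
(c) Not entailed — Marco sliced the broth, not the ruler; the ruler belongs to the watching event.
(d) Entailed — under negation, adding a further restriction is entailed: if no such polishing event occurred, none occurred with a rag either.

(b), (d)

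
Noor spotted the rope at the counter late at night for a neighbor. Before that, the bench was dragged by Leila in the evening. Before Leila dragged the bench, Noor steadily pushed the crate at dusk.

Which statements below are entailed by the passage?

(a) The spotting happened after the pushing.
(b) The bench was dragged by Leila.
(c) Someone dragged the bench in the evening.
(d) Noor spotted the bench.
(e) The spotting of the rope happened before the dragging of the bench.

(a) Entailed — the narrative places the pushing before the spotting.
(b) Entailed — every conjunct here is already in the original dragging event.
(c) Entailed — every conjunct here is already in the original dragging event.
(d) Not entailed — Noor spotted the rope, not the bench; the bench belongs to the dragging event.
(e) Not entailed — the narrative places the dragging before the spotting, not after.

(a), (b), (c)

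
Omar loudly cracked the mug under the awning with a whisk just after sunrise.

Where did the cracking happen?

under the awning

'under the awning' marks the location of the cracking event.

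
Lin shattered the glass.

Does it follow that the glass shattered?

'Lin shattered the glass' is the causative; it entails the inchoative 'the glass shattered'.

yes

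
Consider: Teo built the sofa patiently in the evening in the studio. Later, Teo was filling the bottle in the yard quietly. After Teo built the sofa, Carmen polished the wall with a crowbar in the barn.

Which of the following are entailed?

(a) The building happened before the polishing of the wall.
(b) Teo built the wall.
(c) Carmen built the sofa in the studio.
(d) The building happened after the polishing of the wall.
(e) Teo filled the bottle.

(a) Entailed — the narrative places the building before the polishing.
(b) Not entailed — Teo built the sofa, not the wall; the wall belongs to the polishing event.
(c) Not entailed — the passage has Teo building the sofa, not Carmen.
(d) Not entailed — the narrative places the building before the polishing, not after.
(e) Not entailed — 'was filling' is progressive on an accomplishment; it does not entail the completed 'filled'.

(a)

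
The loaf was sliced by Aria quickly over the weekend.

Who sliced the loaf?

Aria

'Aria' marks the agent of the slicing event.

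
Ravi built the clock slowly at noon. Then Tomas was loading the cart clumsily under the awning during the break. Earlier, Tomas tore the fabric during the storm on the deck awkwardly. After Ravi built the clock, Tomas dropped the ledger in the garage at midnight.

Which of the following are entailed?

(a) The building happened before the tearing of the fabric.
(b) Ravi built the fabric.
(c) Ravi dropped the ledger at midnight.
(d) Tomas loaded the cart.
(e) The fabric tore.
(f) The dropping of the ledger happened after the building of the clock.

(e), (f)

(a) Not entailed — the narrative doesn't order the building relative to the tearing.
(b) Not entailed — Ravi built the clock, not the fabric; the fabric belongs to the tearing event.
(c) Not entailed — the passage has Tomas dropping the ledger, not Ravi.
(d) Not entailed — 'was loading' is progressive on an accomplishment; it does not entail the completed 'loaded'.
(e) Entailed — 'Tomas tore the fabric' is causative; it entails the inchoative 'the fabric tore'.
(f) Entailed — the narrative places the building before the dropping.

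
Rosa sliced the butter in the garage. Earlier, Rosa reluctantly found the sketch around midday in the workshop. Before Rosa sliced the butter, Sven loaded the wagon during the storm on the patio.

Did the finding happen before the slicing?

The narrative orders the finding before the slicing.

yes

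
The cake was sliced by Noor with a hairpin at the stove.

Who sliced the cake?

'Noor' marks the agent of the slicing event.

Noor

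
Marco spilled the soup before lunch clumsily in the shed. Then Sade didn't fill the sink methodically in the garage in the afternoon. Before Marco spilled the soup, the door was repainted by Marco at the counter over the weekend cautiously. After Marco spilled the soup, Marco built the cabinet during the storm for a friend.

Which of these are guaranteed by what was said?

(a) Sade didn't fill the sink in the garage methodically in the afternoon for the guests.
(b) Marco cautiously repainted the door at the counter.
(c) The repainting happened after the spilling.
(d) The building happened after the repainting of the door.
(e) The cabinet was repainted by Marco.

(a) Entailed — under negation, adding a further restriction is entailed: if no such filling event occurred, none occurred for the guests either.
(b) Entailed — every conjunct here is already in the original repainting event.
(c) Not entailed — the narrative places the repainting before the spilling, not after.
(d) Entailed — the narrative places the repainting before the building.
(e) Not entailed — Marco repainted the door, not the cabinet; the cabinet belongs to the building event.

(a), (b), (d)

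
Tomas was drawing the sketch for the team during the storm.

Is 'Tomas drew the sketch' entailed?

no

'was drawing' is progressive; for an accomplishment like 'draw the sketch', it doesn't entail completion.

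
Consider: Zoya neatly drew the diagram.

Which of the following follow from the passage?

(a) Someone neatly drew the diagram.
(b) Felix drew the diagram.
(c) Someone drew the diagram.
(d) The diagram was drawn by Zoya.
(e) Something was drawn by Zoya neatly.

(a), (c), (d), (e)

(a) Entailed — generalizing the agent leaves a sub-description the original still satisfies.
(b) Not entailed — the passage has Zoya drawing the diagram, not Felix.
(c) Entailed — the original entails any weakening of itself; this just drops 'neatly' and generalizes the agent.
(d) Entailed — every conjunct here is already in the original drawing event.
(e) Entailed — the original entails any weakening of itself; this just generalizes the patient.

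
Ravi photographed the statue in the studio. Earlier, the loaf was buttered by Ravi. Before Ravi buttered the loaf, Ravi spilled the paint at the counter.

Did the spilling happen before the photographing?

yes

The narrative orders the spilling before the photographing.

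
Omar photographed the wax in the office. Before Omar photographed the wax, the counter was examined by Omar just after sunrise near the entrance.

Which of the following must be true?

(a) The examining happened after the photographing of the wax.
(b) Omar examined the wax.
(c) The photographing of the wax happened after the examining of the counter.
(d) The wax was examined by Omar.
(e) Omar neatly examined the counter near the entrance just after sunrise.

(a) Not entailed — the narrative places the examining before the photographing, not after.
(b) Not entailed — Omar examined the counter, not the wax; the wax belongs to the photographing event.
(c) Entailed — the narrative places the examining before the photographing.
(d) Not entailed — Omar examined the counter, not the wax; the wax belongs to the photographing event.
(e) Not entailed — 'neatly' adds information not in the original event.

(c)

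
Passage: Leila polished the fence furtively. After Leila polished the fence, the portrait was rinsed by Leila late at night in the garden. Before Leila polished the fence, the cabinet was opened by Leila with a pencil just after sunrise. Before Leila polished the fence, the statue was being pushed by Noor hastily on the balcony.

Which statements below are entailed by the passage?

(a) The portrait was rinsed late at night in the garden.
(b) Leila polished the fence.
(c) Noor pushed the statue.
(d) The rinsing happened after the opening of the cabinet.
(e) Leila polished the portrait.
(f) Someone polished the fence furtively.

(a), (b), (c), (d), (f)

(a) Entailed — the original entails any weakening of itself; this just generalizes the agent.
(b) Entailed — dropping 'furtively' leaves a sub-description the original still satisfies.
(c) Entailed — 'push' is an activity; 'was pushing' entails that some pushing happened, so 'pushed' holds.
(d) Entailed — the narrative places the opening before the rinsing.
(e) Not entailed — Leila polished the fence, not the portrait; the portrait belongs to the rinsing event.
(f) Entailed — the original entails any weakening of itself; this just generalizes the agent.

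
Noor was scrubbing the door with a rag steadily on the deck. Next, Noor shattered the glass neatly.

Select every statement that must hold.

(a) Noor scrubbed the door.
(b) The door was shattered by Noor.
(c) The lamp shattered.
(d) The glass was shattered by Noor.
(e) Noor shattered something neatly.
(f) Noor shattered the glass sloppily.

(a), (d), (e)

(a) Entailed — 'scrub' is an activity; 'was scrubbing' entails that some scrubbing happened, so 'scrubbed' holds.
(b) Not entailed — Noor shattered the glass, not the door; the door belongs to the scrubbing event.
(c) Not entailed — the glass is what shattered, not the lamp.
(d) Entailed — dropping 'neatly' leaves a sub-description the original still satisfies.
(e) Entailed — this follows by dropping conjuncts from the shattering event's description.
(f) Not entailed — 'sloppily' adds a manner not in (and inconsistent with) the original.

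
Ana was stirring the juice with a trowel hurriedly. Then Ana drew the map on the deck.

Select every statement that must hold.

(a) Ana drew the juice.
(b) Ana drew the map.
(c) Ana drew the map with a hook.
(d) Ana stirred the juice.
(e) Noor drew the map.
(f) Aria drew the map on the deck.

(b), (d)

(a) Not entailed — Ana drew the map, not the juice; the juice belongs to the stirring event.
(b) Entailed — dropping 'on the deck' leaves a sub-description the original still satisfies.
(c) Not entailed — 'with a hook' adds information not in the original event.
(d) Entailed — 'stir' is an activity; 'was stirring' entails that some stirring happened, so 'stirred' holds.
(e) Not entailed — the passage has Ana drawing the map, not Noor.
(f) Not entailed — the passage has Ana drawing the map, not Aria.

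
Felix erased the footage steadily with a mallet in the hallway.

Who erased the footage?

Felix

'Felix' marks the agent of the erasing event.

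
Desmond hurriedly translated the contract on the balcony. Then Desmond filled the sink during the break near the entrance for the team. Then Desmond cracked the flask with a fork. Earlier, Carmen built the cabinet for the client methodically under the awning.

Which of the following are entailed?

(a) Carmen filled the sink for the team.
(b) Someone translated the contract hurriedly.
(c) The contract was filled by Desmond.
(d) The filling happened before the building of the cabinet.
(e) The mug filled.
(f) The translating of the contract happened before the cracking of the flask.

(b), (f)

(a) Not entailed — the passage has Desmond filling the sink, not Carmen.
(b) Entailed — dropping 'on the balcony' and generalizing the agent leaves a sub-description the original still satisfies.
(c) Not entailed — Desmond filled the sink, not the contract; the contract belongs to the translating event.
(d) Not entailed — the narrative doesn't order the filling relative to the building.
(e) Not entailed — the sink is what filled, not the mug.
(f) Entailed — the narrative places the translating before the cracking.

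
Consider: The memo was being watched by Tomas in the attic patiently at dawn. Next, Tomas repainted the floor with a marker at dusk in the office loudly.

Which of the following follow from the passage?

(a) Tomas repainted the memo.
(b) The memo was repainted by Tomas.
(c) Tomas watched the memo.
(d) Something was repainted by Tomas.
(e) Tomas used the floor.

(c), (d)

(a) Not entailed — Tomas repainted the floor, not the memo; the memo belongs to the watching event.
(b) Not entailed — Tomas repainted the floor, not the memo; the memo belongs to the watching event.
(c) Entailed — 'watch' is an activity; 'was watching' entails that some watching happened, so 'watched' holds.
(d) Entailed — every conjunct here is already in the original repainting event.
(e) Not entailed — the floor is the patient, not an instrument — Tomas used a marker.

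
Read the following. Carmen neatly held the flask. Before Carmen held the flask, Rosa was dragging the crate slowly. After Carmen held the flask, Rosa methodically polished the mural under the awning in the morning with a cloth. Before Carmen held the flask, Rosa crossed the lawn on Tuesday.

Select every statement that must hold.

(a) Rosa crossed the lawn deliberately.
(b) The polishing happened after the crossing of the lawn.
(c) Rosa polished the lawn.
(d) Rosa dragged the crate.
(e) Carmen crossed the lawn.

(a) Not entailed — 'deliberately' adds information not in the original event.
(b) Entailed — the narrative places the crossing before the polishing.
(c) Not entailed — Rosa polished the mural, not the lawn; the lawn belongs to the crossing event.
(d) Entailed — 'drag' is an activity; 'was dragging' entails that some dragging happened, so 'dragged' holds.
(e) Not entailed — the passage has Rosa crossing the lawn, not Carmen.

(b), (d)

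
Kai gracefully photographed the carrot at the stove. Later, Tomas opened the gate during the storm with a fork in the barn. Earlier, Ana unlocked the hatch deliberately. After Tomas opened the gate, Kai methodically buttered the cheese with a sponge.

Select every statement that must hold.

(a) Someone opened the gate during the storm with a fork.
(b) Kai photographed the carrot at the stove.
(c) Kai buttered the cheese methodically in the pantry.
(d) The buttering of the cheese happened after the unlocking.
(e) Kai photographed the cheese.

(a) Entailed — the original entails any weakening of itself; this just drops 'in the barn' and generalizes the agent.
(b) Entailed — this follows by dropping conjuncts from the photographing event's description.
(c) Not entailed — 'in the pantry' adds information not in the original event.
(d) Entailed — the narrative places the unlocking before the buttering.
(e) Not entailed — Kai photographed the carrot, not the cheese; the cheese belongs to the buttering event.

(a), (b), (d)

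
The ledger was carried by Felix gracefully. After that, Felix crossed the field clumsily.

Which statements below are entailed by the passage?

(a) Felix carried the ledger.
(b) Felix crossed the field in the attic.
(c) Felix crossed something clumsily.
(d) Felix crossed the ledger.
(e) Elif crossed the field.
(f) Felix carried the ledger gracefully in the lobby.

(a), (c)

(a) Entailed — this follows by dropping conjuncts from the carrying event's description.
(b) Not entailed — 'in the attic' adds information not in the original event.
(c) Entailed — generalizing the patient leaves a sub-description the original still satisfies.
(d) Not entailed — Felix crossed the field, not the ledger; the ledger belongs to the carrying event.
(e) Not entailed — the passage has Felix crossing the field, not Elif.
(f) Not entailed — 'in the lobby' adds information not in the original event.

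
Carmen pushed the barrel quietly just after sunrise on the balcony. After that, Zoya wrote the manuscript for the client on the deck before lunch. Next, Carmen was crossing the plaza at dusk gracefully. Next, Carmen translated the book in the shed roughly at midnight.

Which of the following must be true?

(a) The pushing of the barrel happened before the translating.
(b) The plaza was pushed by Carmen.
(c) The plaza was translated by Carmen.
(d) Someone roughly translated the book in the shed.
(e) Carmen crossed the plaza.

(a), (d)

(a) Entailed — the narrative places the pushing before the translating.
(b) Not entailed — Carmen pushed the barrel, not the plaza; the plaza belongs to the crossing event.
(c) Not entailed — Carmen translated the book, not the plaza; the plaza belongs to the crossing event.
(d) Entailed — the original entails any weakening of itself; this just drops 'at midnight' and generalizes the agent.
(e) Not entailed — 'was crossing' is progressive on an accomplishment; it does not entail the completed 'crossed'.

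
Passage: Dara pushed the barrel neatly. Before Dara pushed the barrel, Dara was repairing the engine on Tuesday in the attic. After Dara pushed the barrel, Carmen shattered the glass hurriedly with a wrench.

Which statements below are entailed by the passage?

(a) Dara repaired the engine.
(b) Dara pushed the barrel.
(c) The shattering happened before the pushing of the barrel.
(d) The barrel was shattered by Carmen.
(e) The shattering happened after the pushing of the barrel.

(a) Not entailed — 'was repairing' is progressive on an accomplishment; it does not entail the completed 'repaired'.
(b) Entailed — dropping 'neatly' leaves a sub-description the original still satisfies.
(c) Not entailed — the narrative places the pushing before the shattering, not after.
(d) Not entailed — Carmen shattered the glass, not the barrel; the barrel belongs to the pushing event.
(e) Entailed — the narrative places the pushing before the shattering.

(b), (e)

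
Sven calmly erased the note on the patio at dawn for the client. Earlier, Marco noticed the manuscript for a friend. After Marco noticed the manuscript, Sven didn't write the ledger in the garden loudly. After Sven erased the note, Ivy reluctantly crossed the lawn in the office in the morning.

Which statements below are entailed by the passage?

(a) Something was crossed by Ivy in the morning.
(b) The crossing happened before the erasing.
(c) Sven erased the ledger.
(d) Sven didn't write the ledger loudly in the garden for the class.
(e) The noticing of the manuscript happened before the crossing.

(a) Entailed — every conjunct here is already in the original crossing event.
(b) Not entailed — the narrative places the erasing before the crossing, not after.
(c) Not entailed — Sven erased the note, not the ledger; the ledger belongs to the writing event.
(d) Entailed — under negation, adding a further restriction is entailed: if no such writing event occurred, none occurred for the class either.
(e) Entailed — the narrative places the noticing before the crossing.

(a), (d), (e)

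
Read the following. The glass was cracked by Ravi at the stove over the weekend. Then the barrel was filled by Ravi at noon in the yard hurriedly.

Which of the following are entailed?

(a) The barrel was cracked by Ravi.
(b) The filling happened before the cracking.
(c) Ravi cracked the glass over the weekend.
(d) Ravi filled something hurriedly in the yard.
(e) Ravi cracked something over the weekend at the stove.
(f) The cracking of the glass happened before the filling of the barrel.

(c), (d), (e), (f)

(a) Not entailed — Ravi cracked the glass, not the barrel; the barrel belongs to the filling event.
(b) Not entailed — the narrative places the cracking before the filling, not after.
(c) Entailed — this follows by dropping conjuncts from the cracking event's description.
(d) Entailed — the original entails any weakening of itself; this just drops 'at noon' and generalizes the patient.
(e) Entailed — this follows by dropping conjuncts from the cracking event's description.
(f) Entailed — the narrative places the cracking before the filling.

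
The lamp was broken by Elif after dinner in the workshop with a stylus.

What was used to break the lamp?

'with a stylus' marks the instrument of the breaking event.

a stylus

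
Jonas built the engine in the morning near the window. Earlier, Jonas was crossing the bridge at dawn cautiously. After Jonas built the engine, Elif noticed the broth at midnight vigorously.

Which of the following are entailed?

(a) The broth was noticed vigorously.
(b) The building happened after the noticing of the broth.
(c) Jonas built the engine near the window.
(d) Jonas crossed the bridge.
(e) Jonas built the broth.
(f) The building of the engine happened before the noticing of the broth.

(a), (c), (f)

(a) Entailed — dropping 'at midnight' and generalizing the agent leaves a sub-description the original still satisfies.
(b) Not entailed — the narrative places the building before the noticing, not after.
(c) Entailed — the original entails any weakening of itself; this just drops 'in the morning'.
(d) Not entailed — 'was crossing' is progressive on an accomplishment; it does not entail the completed 'crossed'.
(e) Not entailed — Jonas built the engine, not the broth; the broth belongs to the noticing event.
(f) Entailed — the narrative places the building before the noticing.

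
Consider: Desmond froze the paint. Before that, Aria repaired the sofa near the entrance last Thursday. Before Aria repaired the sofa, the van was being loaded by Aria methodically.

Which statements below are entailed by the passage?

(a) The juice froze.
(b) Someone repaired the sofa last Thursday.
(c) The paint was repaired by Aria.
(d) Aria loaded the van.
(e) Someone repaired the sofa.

(a) Not entailed — the paint is what froze, not the juice.
(b) Entailed — dropping 'near the entrance' and generalizing the agent leaves a sub-description the original still satisfies.
(c) Not entailed — Aria repaired the sofa, not the paint; the paint belongs to the freezing event.
(d) Not entailed — 'was loading' is progressive on an accomplishment; it does not entail the completed 'loaded'.
(e) Entailed — this follows by dropping conjuncts from the repairing event's description.

(b), (e)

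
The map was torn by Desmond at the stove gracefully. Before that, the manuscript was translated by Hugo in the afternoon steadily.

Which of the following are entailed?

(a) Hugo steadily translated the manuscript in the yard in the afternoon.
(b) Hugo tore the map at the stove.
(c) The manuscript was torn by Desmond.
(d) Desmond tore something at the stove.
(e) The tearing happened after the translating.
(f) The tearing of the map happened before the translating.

(d), (e)

(a) Not entailed — 'in the yard' adds information not in the original event.
(b) Not entailed — the passage has Desmond tearing the map, not Hugo.
(c) Not entailed — Desmond tore the map, not the manuscript; the manuscript belongs to the translating event.
(d) Entailed — every conjunct here is already in the original tearing event.
(e) Entailed — the narrative places the translating before the tearing.
(f) Not entailed — the narrative places the translating before the tearing, not after.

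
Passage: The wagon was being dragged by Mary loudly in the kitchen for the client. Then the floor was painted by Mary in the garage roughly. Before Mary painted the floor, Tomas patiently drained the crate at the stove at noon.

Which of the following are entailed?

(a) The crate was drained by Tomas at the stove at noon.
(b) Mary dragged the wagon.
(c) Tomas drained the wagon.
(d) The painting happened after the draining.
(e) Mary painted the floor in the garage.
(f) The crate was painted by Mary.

(a), (b), (d), (e)

(a) Entailed — every conjunct here is already in the original draining event.
(b) Entailed — 'drag' is an activity; 'was dragging' entails that some dragging happened, so 'dragged' holds.
(c) Not entailed — Tomas drained the crate, not the wagon; the wagon belongs to the dragging event.
(d) Entailed — the narrative places the draining before the painting.
(e) Entailed — dropping 'roughly' leaves a sub-description the original still satisfies.
(f) Not entailed — Mary painted the floor, not the crate; the crate belongs to the draining event.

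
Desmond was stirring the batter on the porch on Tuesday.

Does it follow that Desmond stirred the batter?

yes

'stir' is atelic; if Desmond was stirring the batter, then Desmond stirred the batter (for some time).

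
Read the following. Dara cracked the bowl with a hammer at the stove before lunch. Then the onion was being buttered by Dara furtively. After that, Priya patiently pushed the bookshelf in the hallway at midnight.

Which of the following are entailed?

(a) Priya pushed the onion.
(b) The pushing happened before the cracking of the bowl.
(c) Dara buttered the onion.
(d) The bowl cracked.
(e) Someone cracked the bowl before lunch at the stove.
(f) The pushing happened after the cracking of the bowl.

(a) Not entailed — Priya pushed the bookshelf, not the onion; the onion belongs to the buttering event.
(b) Not entailed — the narrative places the cracking before the pushing, not after.
(c) Not entailed — 'was buttering' is progressive on an accomplishment; it does not entail the completed 'buttered'.
(d) Entailed — 'Dara cracked the bowl' is causative; it entails the inchoative 'the bowl cracked'.
(e) Entailed — the original entails any weakening of itself; this just drops 'with a hammer' and generalizes the agent.
(f) Entailed — the narrative places the cracking before the pushing.

(d), (e), (f)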